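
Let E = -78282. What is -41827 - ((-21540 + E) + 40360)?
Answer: 17635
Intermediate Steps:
-41827 - ((-21540 + E) + 40360) = -41827 - ((-21540 - 78282) + 40360) = -41827 - (-99822 + 40360) = -41827 - 1*(-59462) = -41827 + 59462 = 17635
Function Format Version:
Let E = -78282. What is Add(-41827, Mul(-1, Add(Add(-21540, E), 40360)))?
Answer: 17635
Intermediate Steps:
Add(-41827, Mul(-1, Add(Add(-21540, E), 40360))) = Add(-41827, Mul(-1, Add(Add(-21540, -78282), 40360))) = Add(-41827, Mul(-1, Add(-99822, 40360))) = Add(-41827, Mul(-1, -59462)) = Add(-41827, 59462) = 17635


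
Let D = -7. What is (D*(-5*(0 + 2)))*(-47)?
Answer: -3290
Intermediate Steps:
(D*(-5*(0 + 2)))*(-47) = -(-35)*(0 + 2)*(-47) = -(-35)*2*(-47) = -7*(-10)*(-47) = 70*(-47) = -3290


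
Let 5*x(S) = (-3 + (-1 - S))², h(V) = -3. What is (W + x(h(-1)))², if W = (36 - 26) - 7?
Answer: 256/25 ≈ 10.240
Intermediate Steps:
x(S) = (-4 - S)²/5 (x(S) = (-3 + (-1 - S))²/5 = (-4 - S)²/5)
W = 3 (W = 10 - 7 = 3)
(W + x(h(-1)))² = (3 + (4 - 3)²/5)² = (3 + (⅕)*1²)² = (3 + (⅕)*1)² = (3 + ⅕)² = (16/5)² = 256/25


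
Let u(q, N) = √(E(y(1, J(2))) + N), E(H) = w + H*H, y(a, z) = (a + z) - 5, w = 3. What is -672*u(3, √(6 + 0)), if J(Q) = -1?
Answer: -672*√(28 + √6) ≈ -3708.2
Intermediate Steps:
y(a, z) = -5 + a + z
E(H) = 3 + H² (E(H) = 3 + H*H = 3 + H²)
u(q, N) = √(28 + N) (u(q, N) = √((3 + (-5 + 1 - 1)²) + N) = √((3 + (-5)²) + N) = √((3 + 25) + N) = √(28 + N))
-672*u(3, √(6 + 0)) = -672*√(28 + √(6 + 0)) = -672*√(28 + √6)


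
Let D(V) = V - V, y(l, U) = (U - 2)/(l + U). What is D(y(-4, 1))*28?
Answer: 0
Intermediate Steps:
y(l, U) = (-2 + U)/(U + l)
D(V) = 0
D(y(-4, 1))*28 = 0*28 = 0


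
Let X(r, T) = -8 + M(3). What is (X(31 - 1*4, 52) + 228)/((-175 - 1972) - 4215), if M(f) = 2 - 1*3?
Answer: -219/6362 ≈ -0.034423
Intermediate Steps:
M(f) = -1 (M(f) = 2 - 3 = -1)
X(r, T) = -9 (X(r, T) = -8 - 1 = -9)
(X(31 - 1*4, 52) + 228)/((-175 - 1972) - 4215) = (-9 + 228)/((-175 - 1972) - 4215) = 219/(-2147 - 4215) = 219/(-6362) = 219*(-1/6362) = -219/6362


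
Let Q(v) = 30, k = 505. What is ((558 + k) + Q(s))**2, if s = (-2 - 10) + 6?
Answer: 1194649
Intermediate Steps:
s = -6 (s = -12 + 6 = -6)
((558 + k) + Q(s))**2 = ((558 + 505) + 30)**2 = (1063 + 30)**2 = 1093**2 = 1194649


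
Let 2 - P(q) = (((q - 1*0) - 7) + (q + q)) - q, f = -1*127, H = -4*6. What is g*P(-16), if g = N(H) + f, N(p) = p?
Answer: -6191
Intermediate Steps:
H = -24
f = -127
P(q) = 9 - 2*q (P(q) = 2 - ((((q - 1*0) - 7) + (q + q)) - q) = 2 - ((((q + 0) - 7) + 2*q) - q) = 2 - (((q - 7) + 2*q) - q) = 2 - (((-7 + q) + 2*q) - q) = 2 - ((-7 + 3*q) - q) = 2 - (-7 + 2*q) = 2 + (7 - 2*q) = 9 - 2*q)
g = -151 (g = -24 - 127 = -151)
g*P(-16) = -151*(9 - 2*(-16)) = -151*(9 + 32) = -151*41 = -6191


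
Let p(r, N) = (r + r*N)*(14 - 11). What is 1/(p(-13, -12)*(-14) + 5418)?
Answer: -1/588 ≈ -0.0017007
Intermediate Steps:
p(r, N) = 3*r + 3*N*r (p(r, N) = (r + N*r)*3 = 3*r + 3*N*r)
1/(p(-13, -12)*(-14) + 5418) = 1/((3*(-13)*(1 - 12))*(-14) + 5418) = 1/((3*(-13)*(-11))*(-14) + 5418) = 1/(429*(-14) + 5418) = 1/(-6006 + 5418) = 1/(-588) = -1/588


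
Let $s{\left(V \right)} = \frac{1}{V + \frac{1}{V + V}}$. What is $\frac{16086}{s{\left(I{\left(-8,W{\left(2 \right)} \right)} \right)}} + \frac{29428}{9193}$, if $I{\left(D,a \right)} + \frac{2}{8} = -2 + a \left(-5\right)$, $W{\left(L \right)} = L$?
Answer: $- \frac{25445269621}{128702} \approx -1.9771 \cdot 10^{5}$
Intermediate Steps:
$I{\left(D,a \right)} = - \frac{9}{4} - 5 a$ ($I{\left(D,a \right)} = - \frac{1}{4} + \left(-2 + a \left(-5\right)\right) = - \frac{1}{4} - \left(2 + 5 a\right) = - \frac{9}{4} - 5 a$)
$s{\left(V \right)} = \frac{1}{V + \frac{1}{2 V}}$
$\frac{16086}{s{\left(I{\left(-8,W{\left(2 \right)} \right)} \right)}} + \frac{29428}{9193} = \frac{16086}{2 \left(- \frac{9}{4} - 10\right) \frac{1}{1 + 2 \left(- \frac{9}{4} - 10\right)^{2}}} + \frac{29428}{9193} = \frac{16086}{2 \left(- \frac{9}{4} - 10\right) \frac{1}{1 + 2 \left(- \frac{9}{4} - 10\right)^{2}}} + 29428 \cdot \frac{1}{9193} = \frac{16086}{2 \left(- \frac{49}{4}\right) \frac{1}{1 + 2 \left(- \frac{49}{4}\right)^{2}}} + \frac{29428}{9193} = \frac{16086}{2 \left(- \frac{49}{4}\right) \frac{1}{1 + 2 \cdot \frac{2401}{16}}} + \frac{29428}{9193} = \frac{16086}{2 \left(- \frac{49}{4}\right) \frac{1}{1 + \frac{2401}{8}}} + \frac{29428}{9193} = \frac{16086}{2 \left(- \frac{49}{4}\right) \frac{1}{\frac{2409}{8}}} + \frac{29428}{9193} = \frac{16086}{2 \left(- \frac{49}{4}\right) \frac{8}{2409}} + \frac{29428}{9193} = \frac{16086}{- \frac{196}{2409}} + \frac{29428}{9193} = 16086 \left(- \frac{2409}{196}\right) + \frac{29428}{9193} = - \frac{2767941}{14} + \frac{29428}{9193} = - \frac{25445269621}{128702}$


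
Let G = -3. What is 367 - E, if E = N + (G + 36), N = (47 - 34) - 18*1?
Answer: 339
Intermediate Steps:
N = -5 (N = 13 - 18 = -5)
E = 28 (E = -5 + (-3 + 36) = -5 + 33 = 28)
367 - E = 367 - 1*28 = 367 - 28 = 339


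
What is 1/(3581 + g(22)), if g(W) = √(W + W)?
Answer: 3581/12823517 - 2*√11/12823517 ≈ 0.00027874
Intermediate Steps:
g(W) = √2*√W (g(W) = √(2*W) = √2*√W)
1/(3581 + g(22)) = 1/(3581 + √2*√22) = 1/(3581 + 2*√11)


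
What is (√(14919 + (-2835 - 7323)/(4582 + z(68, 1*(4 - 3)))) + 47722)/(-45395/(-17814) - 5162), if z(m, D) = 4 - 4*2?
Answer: -850119708/91910473 - 285024*√33922217/70127690899 ≈ -9.2731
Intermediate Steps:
z(m, D) = -4 (z(m, D) = 4 - 8 = -4)
(√(14919 + (-2835 - 7323)/(4582 + z(68, 1*(4 - 3)))) + 47722)/(-45395/(-17814) - 5162) = (√(14919 + (-2835 - 7323)/(4582 - 4)) + 47722)/(-45395/(-17814) - 5162) = (√(14919 - 10158/4578) + 47722)/(-45395*(-1/17814) - 5162) = (√(14919 - 10158*1/4578) + 47722)/(45395/17814 - 5162) = (√(14919 - 1693/763) + 47722)/(-91910473/17814) = (√(11381504/763) + 47722)*(-17814/91910473) = (16*√33922217/763 + 47722)*(-17814/91910473) = (47722 + 16*√33922217/763)*(-17814/91910473) = -850119708/91910473 - 285024*√33922217/70127690899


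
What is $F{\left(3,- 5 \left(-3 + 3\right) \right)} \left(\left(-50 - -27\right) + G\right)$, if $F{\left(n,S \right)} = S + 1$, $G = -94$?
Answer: $-117$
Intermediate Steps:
$F{\left(n,S \right)} = 1 + S$
$F{\left(3,- 5 \left(-3 + 3\right) \right)} \left(\left(-50 - -27\right) + G\right) = \left(1 - 5 \left(-3 + 3\right)\right) \left(\left(-50 - -27\right) - 94\right) = \left(1 - 0\right) \left(\left(-50 + 27\right) - 94\right) = \left(1 + 0\right) \left(-23 - 94\right) = 1 \left(-117\right) = -117$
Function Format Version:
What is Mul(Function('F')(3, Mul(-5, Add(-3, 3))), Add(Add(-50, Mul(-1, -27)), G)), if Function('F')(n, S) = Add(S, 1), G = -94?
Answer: -117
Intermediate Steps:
Function('F')(n, S) = Add(1, S)
Mul(Function('F')(3, Mul(-5, Add(-3, 3))), Add(Add(-50, Mul(-1, -27)), G)) = Mul(Add(1, Mul(-5, Add(-3, 3))), Add(Add(-50, Mul(-1, -27)), -94)) = Mul(Add(1, Mul(-5, 0)), Add(Add(-50, 27), -94)) = Mul(Add(1, 0), Add(-23, -94)) = Mul(1, -117) = -117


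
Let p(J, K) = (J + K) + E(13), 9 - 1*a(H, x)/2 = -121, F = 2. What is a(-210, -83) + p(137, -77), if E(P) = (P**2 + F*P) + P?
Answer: 528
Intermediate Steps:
a(H, x) = 260 (a(H, x) = 18 - 2*(-121) = 18 + 242 = 260)
E(P) = P**2 + 3*P (E(P) = (P**2 + 2*P) + P = P**2 + 3*P)
p(J, K) = 208 + J + K (p(J, K) = (J + K) + 13*(3 + 13) = (J + K) + 13*16 = (J + K) + 208 = 208 + J + K)
a(-210, -83) + p(137, -77) = 260 + (208 + 137 - 77) = 260 + 268 = 528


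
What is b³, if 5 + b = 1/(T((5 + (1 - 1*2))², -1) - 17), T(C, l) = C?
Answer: -216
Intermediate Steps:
b = -6 (b = -5 + 1/((5 + (1 - 1*2))² - 17) = -5 + 1/((5 + (1 - 2))² - 17) = -5 + 1/((5 - 1)² - 17) = -5 + 1/(4² - 17) = -5 + 1/(16 - 17) = -5 + 1/(-1) = -5 - 1 = -6)
b³ = (-6)³ = -216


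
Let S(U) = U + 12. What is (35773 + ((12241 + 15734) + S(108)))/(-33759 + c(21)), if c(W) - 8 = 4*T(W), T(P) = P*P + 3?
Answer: -63868/31975 ≈ -1.9974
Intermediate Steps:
S(U) = 12 + U
T(P) = 3 + P² (T(P) = P² + 3 = 3 + P²)
c(W) = 20 + 4*W² (c(W) = 8 + 4*(3 + W²) = 8 + (12 + 4*W²) = 20 + 4*W²)
(35773 + ((12241 + 15734) + S(108)))/(-33759 + c(21)) = (35773 + ((12241 + 15734) + (12 + 108)))/(-33759 + (20 + 4*21²)) = (35773 + (27975 + 120))/(-33759 + (20 + 4*441)) = (35773 + 28095)/(-33759 + (20 + 1764)) = 63868/(-33759 + 1784) = 63868/(-31975) = 63868*(-1/31975) = -63868/31975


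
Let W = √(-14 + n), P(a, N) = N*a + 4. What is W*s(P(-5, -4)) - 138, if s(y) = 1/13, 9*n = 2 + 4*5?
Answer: -138 + 2*I*√26/39 ≈ -138.0 + 0.26149*I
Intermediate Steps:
n = 22/9 (n = (2 + 4*5)/9 = (2 + 20)/9 = (⅑)*22 = 22/9 ≈ 2.4444)
P(a, N) = 4 + N*a
W = 2*I*√26/3 (W = √(-14 + 22/9) = √(-104/9) = 2*I*√26/3 ≈ 3.3993*I)
s(y) = 1/13
W*s(P(-5, -4)) - 138 = (2*I*√26/3)*(1/13) - 138 = 2*I*√26/39 - 138 = -138 + 2*I*√26/39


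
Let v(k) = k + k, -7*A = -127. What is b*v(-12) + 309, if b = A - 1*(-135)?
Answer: -23565/7 ≈ -3366.4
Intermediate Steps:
A = 127/7 (A = -⅐*(-127) = 127/7 ≈ 18.143)
v(k) = 2*k
b = 1072/7 (b = 127/7 - 1*(-135) = 127/7 + 135 = 1072/7 ≈ 153.14)
b*v(-12) + 309 = 1072*(2*(-12))/7 + 309 = (1072/7)*(-24) + 309 = -25728/7 + 309 = -23565/7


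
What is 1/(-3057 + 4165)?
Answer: 1/1108 ≈ 0.00090253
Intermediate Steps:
1/(-3057 + 4165) = 1/1108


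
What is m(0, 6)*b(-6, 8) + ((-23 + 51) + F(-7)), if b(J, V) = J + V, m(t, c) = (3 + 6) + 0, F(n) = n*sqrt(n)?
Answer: 46 - 7*I*sqrt(7) ≈ 46.0 - 18.52*I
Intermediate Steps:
F(n) = n**(3/2)
m(t, c) = 9 (m(t, c) = 9 + 0 = 9)
m(0, 6)*b(-6, 8) + ((-23 + 51) + F(-7)) = 9*(-6 + 8) + ((-23 + 51) + (-7)**(3/2)) = 9*2 + (28 - 7*I*sqrt(7)) = 18 + (28 - 7*I*sqrt(7)) = 46 - 7*I*sqrt(7)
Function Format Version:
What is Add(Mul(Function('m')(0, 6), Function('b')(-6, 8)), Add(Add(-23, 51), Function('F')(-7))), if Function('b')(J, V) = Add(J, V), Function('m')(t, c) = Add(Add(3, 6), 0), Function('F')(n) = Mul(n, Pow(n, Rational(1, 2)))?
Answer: Add(46, Mul(-7, I, Pow(7, Rational(1, 2)))) ≈ Add(46.000, Mul(-18.520, I))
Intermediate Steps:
Function('F')(n) = Pow(n, Rational(3, 2))
Function('m')(t, c) = 9 (Function('m')(t, c) = Add(9, 0) = 9)
Add(Mul(Function('m')(0, 6), Function('b')(-6, 8)), Add(Add(-23, 51), Function('F')(-7))) = Add(Mul(9, Add(-6, 8)), Add(Add(-23, 51), Pow(-7, Rational(3, 2)))) = Add(Mul(9, 2), Add(28, Mul(-7, I, Pow(7, Rational(1, 2))))) = Add(18, Add(28, Mul(-7, I, Pow(7, Rational(1, 2))))) = Add(46, Mul(-7, I, Pow(7, Rational(1, 2))))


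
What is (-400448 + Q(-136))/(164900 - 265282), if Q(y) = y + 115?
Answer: 400469/100382 ≈ 3.9894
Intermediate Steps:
Q(y) = 115 + y
(-400448 + Q(-136))/(164900 - 265282) = (-400448 + (115 - 136))/(164900 - 265282) = (-400448 - 21)/(-100382) = -400469*(-1/100382) = 400469/100382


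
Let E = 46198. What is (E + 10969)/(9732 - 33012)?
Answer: -57167/23280 ≈ -2.4556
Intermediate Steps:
(E + 10969)/(9732 - 33012) = (46198 + 10969)/(9732 - 33012) = 57167/(-23280) = 57167*(-1/23280) = -57167/23280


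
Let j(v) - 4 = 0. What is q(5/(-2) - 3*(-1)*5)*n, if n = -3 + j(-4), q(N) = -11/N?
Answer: -22/25 ≈ -0.88000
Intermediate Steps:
j(v) = 4 (j(v) = 4 + 0 = 4)
n = 1 (n = -3 + 4 = 1)
q(5/(-2) - 3*(-1)*5)*n = -11/(5/(-2) - 3*(-1)*5)*1 = -11/(5*(-½) + 3*5)*1 = -11/(-5/2 + 15)*1 = -11/25/2*1 = -11*2/25*1 = -22/25*1 = -22/25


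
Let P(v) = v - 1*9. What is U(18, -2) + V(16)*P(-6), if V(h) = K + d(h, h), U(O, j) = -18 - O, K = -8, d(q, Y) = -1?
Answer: 99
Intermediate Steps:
P(v) = -9 + v (P(v) = v - 9 = -9 + v)
V(h) = -9 (V(h) = -8 - 1 = -9)
U(18, -2) + V(16)*P(-6) = (-18 - 1*18) - 9*(-9 - 6) = (-18 - 18) - 9*(-15) = -36 + 135 = 99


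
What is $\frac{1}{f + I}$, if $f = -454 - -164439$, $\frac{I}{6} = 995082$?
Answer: $\frac{1}{6134477} \approx 1.6301 \cdot 10^{-7}$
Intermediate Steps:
$I = 5970492$ ($I = 6 \cdot 995082 = 5970492$)
$f = 163985$ ($f = -454 + 164439 = 163985$)
$\frac{1}{f + I} = \frac{1}{163985 + 5970492} = \frac{1}{6134477}$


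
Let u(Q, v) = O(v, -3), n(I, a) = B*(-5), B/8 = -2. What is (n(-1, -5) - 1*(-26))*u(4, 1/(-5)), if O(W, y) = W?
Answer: -106/5 ≈ -21.200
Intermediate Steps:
B = -16 (B = 8*(-2) = -16)
n(I, a) = 80 (n(I, a) = -16*(-5) = 80)
u(Q, v) = v
(n(-1, -5) - 1*(-26))*u(4, 1/(-5)) = (80 - 1*(-26))*(1/(-5)) = (80 + 26)*(1*(-⅕)) = 106*(-⅕) = -106/5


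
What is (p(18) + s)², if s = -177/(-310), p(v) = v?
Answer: 33143049/96100 ≈ 344.88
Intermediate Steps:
s = 177/310 (s = -177*(-1/310) = 177/310 ≈ 0.57097)
(p(18) + s)² = (18 + 177/310)² = (5757/310)² = 33143049/96100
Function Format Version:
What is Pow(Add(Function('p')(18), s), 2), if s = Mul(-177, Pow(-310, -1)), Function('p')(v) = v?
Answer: Rational(33143049, 96100) ≈ 344.88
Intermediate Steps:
s = Rational(177, 310) (s = Mul(-177, Rational(-1, 310)) = Rational(177, 310) ≈ 0.57097)
Pow(Add(Function('p')(18), s), 2) = Pow(Add(18, Rational(177, 310)), 2) = Pow(Rational(5757, 310), 2) = Rational(33143049, 96100)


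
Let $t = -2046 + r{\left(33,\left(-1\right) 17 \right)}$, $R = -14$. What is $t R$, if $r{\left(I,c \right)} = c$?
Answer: $28882$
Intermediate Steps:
$t = -2063$ ($t = -2046 - 17 = -2063$)
$t R = \left(-2063\right) \left(-14\right) = 28882$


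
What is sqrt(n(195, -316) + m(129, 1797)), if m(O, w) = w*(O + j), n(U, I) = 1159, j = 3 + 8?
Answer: sqrt(252739) ≈ 502.73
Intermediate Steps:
j = 11
m(O, w) = w*(11 + O) (m(O, w) = w*(O + 11) = w*(11 + O))
sqrt(n(195, -316) + m(129, 1797)) = sqrt(1159 + 1797*(11 + 129)) = sqrt(1159 + 1797*140) = sqrt(1159 + 251580) = sqrt(252739)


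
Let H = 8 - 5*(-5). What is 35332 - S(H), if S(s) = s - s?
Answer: 35332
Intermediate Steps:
H = 33 (H = 8 + 25 = 33)
S(s) = 0
35332 - S(H) = 35332 - 1*0 = 35332 + 0 = 35332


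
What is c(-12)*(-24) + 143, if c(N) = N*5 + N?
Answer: 1871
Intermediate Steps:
c(N) = 6*N (c(N) = 5*N + N = 6*N)
c(-12)*(-24) + 143 = (6*(-12))*(-24) + 143 = -72*(-24) + 143 = 1728 + 143 = 1871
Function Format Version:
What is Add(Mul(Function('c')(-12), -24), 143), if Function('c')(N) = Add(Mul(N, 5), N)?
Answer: 1871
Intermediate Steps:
Function('c')(N) = Mul(6, N) (Function('c')(N) = Add(Mul(5, N), N) = Mul(6, N))
Add(Mul(Function('c')(-12), -24), 143) = Add(Mul(Mul(6, -12), -24), 143) = Add(Mul(-72, -24), 143) = Add(1728, 143) = 1871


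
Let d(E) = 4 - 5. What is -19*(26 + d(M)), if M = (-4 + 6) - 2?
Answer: -475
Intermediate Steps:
M = 0 (M = 2 - 2 = 0)
d(E) = -1
-19*(26 + d(M)) = -19*(26 - 1) = -19*25 = -475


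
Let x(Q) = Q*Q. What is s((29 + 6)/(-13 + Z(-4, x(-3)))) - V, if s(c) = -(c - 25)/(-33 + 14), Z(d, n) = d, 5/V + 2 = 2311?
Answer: -1063755/745807 ≈ -1.4263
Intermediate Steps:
V = 5/2309 (V = 5/(-2 + 2311) = 5/2309 ≈ 0.0021654)
x(Q) = Q²
s(c) = -25/19 + c/19 (s(c) = -(-25 + c)/(-19) = -(-25 + c)*(-1)/19 = -(25/19 - c/19) = -25/19 + c/19)
s((29 + 6)/(-13 + Z(-4, x(-3)))) - V = (-25/19 + ((29 + 6)/(-13 - 4))/19) - 1*5/2309 = (-25/19 + (35/(-17))/19) - 5/2309 = (-25/19 + (35*(-1/17))/19) - 5/2309 = (-25/19 + (1/19)*(-35/17)) - 5/2309 = (-25/19 - 35/323) - 5/2309 = -460/323 - 5/2309 = -1063755/745807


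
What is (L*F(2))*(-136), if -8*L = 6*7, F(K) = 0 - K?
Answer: -1428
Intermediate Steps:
F(K) = -K
L = -21/4 (L = -3*7/4 = -1/8*42 = -21/4 ≈ -5.2500)
(L*F(2))*(-136) = -(-21)*2/4*(-136) = -21/4*(-2)*(-136) = (21/2)*(-136) = -1428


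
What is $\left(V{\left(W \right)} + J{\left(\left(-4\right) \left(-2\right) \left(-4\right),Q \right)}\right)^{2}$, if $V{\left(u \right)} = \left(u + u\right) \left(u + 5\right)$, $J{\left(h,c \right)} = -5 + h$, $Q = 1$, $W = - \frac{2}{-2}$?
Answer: $625$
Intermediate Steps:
$W = 1$ ($W = \left(-2\right) \left(- \frac{1}{2}\right) = 1$)
$V{\left(u \right)} = 2 u \left(5 + u\right)$
$\left(V{\left(W \right)} + J{\left(\left(-4\right) \left(-2\right) \left(-4\right),Q \right)}\right)^{2} = \left(2 \cdot 1 \left(5 + 1\right) + \left(-5 + \left(-4\right) \left(-2\right) \left(-4\right)\right)\right)^{2} = \left(2 \cdot 1 \cdot 6 + \left(-5 + 8 \left(-4\right)\right)\right)^{2} = \left(12 - 37\right)^{2} = \left(-25\right)^{2} = 625$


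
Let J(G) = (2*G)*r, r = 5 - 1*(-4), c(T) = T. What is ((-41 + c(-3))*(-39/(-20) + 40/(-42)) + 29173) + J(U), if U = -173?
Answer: 2731586/105 ≈ 26015.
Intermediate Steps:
r = 9 (r = 5 + 4 = 9)
J(G) = 18*G (J(G) = (2*G)*9 = 18*G)
((-41 + c(-3))*(-39/(-20) + 40/(-42)) + 29173) + J(U) = ((-41 - 3)*(-39/(-20) + 40/(-42)) + 29173) + 18*(-173) = (-44*(-39*(-1/20) + 40*(-1/42)) + 29173) - 3114 = (-44*(39/20 - 20/21) + 29173) - 3114 = (-44*419/420 + 29173) - 3114 = (-4609/105 + 29173) - 3114 = 3058556/105 - 3114 = 2731586/105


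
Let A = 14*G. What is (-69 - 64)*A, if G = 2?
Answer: -3724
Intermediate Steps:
A = 28 (A = 14*2 = 28)
(-69 - 64)*A = (-69 - 64)*28 = -133*28 = -3724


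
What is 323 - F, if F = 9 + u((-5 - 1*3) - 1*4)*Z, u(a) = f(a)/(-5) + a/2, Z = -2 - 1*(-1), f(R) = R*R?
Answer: 1396/5 ≈ 279.20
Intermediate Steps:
f(R) = R**2
Z = -1 (Z = -2 + 1 = -1)
u(a) = a/2 - a**2/5 (u(a) = a**2/(-5) + a/2 = a**2*(-1/5) + a*(1/2) = -a**2/5 + a/2 = a/2 - a**2/5)
F = 219/5 (F = 9 + (((-5 - 1*3) - 1*4)*(5 - 2*((-5 - 1*3) - 1*4))/10)*(-1) = 9 + (((-5 - 3) - 4)*(5 - 2*((-5 - 3) - 4))/10)*(-1) = 9 + ((-8 - 4)*(5 - 2*(-8 - 4))/10)*(-1) = 9 + ((1/10)*(-12)*(5 - 2*(-12)))*(-1) = 9 + ((1/10)*(-12)*(5 + 24))*(-1) = 9 + ((1/10)*(-12)*29)*(-1) = 9 - 174/5*(-1) = 9 + 174/5 = 219/5 ≈ 43.800)
323 - F = 323 - 1*219/5 = 323 - 219/5 = 1396/5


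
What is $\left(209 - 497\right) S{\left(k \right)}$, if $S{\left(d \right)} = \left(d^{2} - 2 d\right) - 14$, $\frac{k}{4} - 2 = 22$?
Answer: $-2594880$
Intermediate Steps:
$k = 96$ ($k = 8 + 4 \cdot 22 = 8 + 88 = 96$)
$S{\left(d \right)} = -14 + d^{2} - 2 d$
$\left(209 - 497\right) S{\left(k \right)} = \left(209 - 497\right) \left(-14 + 96^{2} - 192\right) = - 288 \left(-14 + 9216 - 192\right) = \left(-288\right) 9010 = -2594880$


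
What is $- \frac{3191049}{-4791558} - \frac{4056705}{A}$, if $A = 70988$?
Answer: $- \frac{3201901851663}{56690519884} \approx -56.48$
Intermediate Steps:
$- \frac{3191049}{-4791558} - \frac{4056705}{A} = - \frac{3191049}{-4791558} - \frac{4056705}{70988} = \left(-3191049\right) \left(- \frac{1}{4791558}\right) - \frac{4056705}{70988} = \frac{1063683}{1597186} - \frac{4056705}{70988} = - \frac{3201901851663}{56690519884}$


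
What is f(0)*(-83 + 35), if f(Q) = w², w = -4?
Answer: -768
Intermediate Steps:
f(Q) = 16 (f(Q) = (-4)² = 16)
f(0)*(-83 + 35) = 16*(-83 + 35) = 16*(-48) = -768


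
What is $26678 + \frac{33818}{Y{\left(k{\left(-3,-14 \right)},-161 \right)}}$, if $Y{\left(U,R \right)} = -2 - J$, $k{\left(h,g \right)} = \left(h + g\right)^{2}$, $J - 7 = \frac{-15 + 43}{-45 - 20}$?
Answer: $\frac{12661476}{557} \approx 22732.0$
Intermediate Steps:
$J = \frac{427}{65}$ ($J = 7 + \frac{-15 + 43}{-45 - 20} = 7 + \frac{28}{-65} = 7 + 28 \left(- \frac{1}{65}\right) = 7 - \frac{28}{65} = \frac{427}{65} \approx 6.5692$)
$k{\left(h,g \right)} = \left(g + h\right)^{2}$
$Y{\left(U,R \right)} = - \frac{557}{65}$ ($Y{\left(U,R \right)} = -2 - \frac{427}{65} = - \frac{557}{65}$)
$26678 + \frac{33818}{Y{\left(k{\left(-3,-14 \right)},-161 \right)}} = 26678 + \frac{33818}{- \frac{557}{65}} = 26678 + 33818 \left(- \frac{65}{557}\right) = 26678 - \frac{2198170}{557} = \frac{12661476}{557}$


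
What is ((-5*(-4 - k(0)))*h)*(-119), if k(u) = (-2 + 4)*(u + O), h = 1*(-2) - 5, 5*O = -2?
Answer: 13328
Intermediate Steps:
O = -⅖ (O = (⅕)*(-2) = -⅖ ≈ -0.40000)
h = -7 (h = -2 - 5 = -7)
k(u) = -⅘ + 2*u (k(u) = (-2 + 4)*(u - ⅖) = 2*(-⅖ + u) = -⅘ + 2*u)
((-5*(-4 - k(0)))*h)*(-119) = (-5*(-4 - (-⅘ + 2*0))*(-7))*(-119) = (-5*(-4 - (-⅘ + 0))*(-7))*(-119) = (-5*(-4 - 1*(-⅘))*(-7))*(-119) = (-5*(-4 + ⅘)*(-7))*(-119) = (-5*(-16/5)*(-7))*(-119) = (16*(-7))*(-119) = -112*(-119) = 13328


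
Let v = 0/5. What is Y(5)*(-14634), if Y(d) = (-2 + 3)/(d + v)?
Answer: -14634/5 ≈ -2926.8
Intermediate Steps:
v = 0 (v = 0*(⅕) = 0)
Y(d) = 1/d (Y(d) = (-2 + 3)/(d + 0) = 1/d)
Y(5)*(-14634) = -14634/5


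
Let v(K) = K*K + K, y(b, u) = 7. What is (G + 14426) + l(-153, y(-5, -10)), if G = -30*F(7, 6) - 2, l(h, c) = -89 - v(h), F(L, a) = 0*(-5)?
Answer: -8921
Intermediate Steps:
F(L, a) = 0
v(K) = K + K**2 (v(K) = K**2 + K = K + K**2)
l(h, c) = -89 - h*(1 + h)
G = -2 (G = -30*0 - 2 = 0 - 2 = -2)
(G + 14426) + l(-153, y(-5, -10)) = (-2 + 14426) + (-89 - 1*(-153)*(1 - 153)) = 14424 + (-89 - 1*(-153)*(-152)) = 14424 + (-89 - 23256) = 14424 - 23345 = -8921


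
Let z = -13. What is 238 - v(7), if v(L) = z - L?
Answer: 258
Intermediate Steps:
v(L) = -13 - L
238 - v(7) = 238 - (-13 - 1*7) = 238 - (-13 - 7) = 238 - 1*(-20) = 238 + 20 = 258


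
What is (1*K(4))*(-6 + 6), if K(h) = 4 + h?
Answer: 0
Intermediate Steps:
(1*K(4))*(-6 + 6) = (1*(4 + 4))*(-6 + 6) = (1*8)*0 = 8*0 = 0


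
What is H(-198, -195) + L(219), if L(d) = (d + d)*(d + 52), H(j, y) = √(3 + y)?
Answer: 118698 + 8*I*√3 ≈ 1.187e+5 + 13.856*I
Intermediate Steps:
L(d) = 2*d*(52 + d) (L(d) = (2*d)*(52 + d) = 2*d*(52 + d))
H(-198, -195) + L(219) = √(3 - 195) + 2*219*(52 + 219) = √(-192) + 2*219*271 = 8*I*√3 + 118698 = 118698 + 8*I*√3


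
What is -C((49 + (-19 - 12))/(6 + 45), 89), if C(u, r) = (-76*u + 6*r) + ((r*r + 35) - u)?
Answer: -143868/17 ≈ -8462.8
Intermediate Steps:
C(u, r) = 35 + r² - 77*u + 6*r (C(u, r) = (-76*u + 6*r) + ((r² + 35) - u) = (-76*u + 6*r) + ((35 + r²) - u) = (-76*u + 6*r) + (35 + r² - u) = 35 + r² - 77*u + 6*r)
-C((49 + (-19 - 12))/(6 + 45), 89) = -(35 + 89² - 77*(49 + (-19 - 12))/(6 + 45) + 6*89) = -(35 + 7921 - 77*(49 - 31)/51 + 534) = -(35 + 7921 - 1386/51 + 534) = -(35 + 7921 - 77*6/17 + 534) = -(35 + 7921 - 462/17 + 534) = -1*143868/17 = -143868/17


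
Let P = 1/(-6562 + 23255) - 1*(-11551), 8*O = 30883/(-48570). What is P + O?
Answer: 74921951614721/6486232080 ≈ 11551.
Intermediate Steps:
O = -30883/388560 (O = (30883/(-48570))/8 = (30883*(-1/48570))/8 = (⅛)*(-30883/48570) = -30883/388560 ≈ -0.079481)
P = 192820844/16693 (P = 1/16693 + 11551 = 192820844/16693 ≈ 11551.)
P + O = 192820844/16693 - 30883/388560 = 74921951614721/6486232080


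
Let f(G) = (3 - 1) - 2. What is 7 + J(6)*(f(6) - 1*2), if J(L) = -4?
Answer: 15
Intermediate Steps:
f(G) = 0 (f(G) = 2 - 2 = 0)
7 + J(6)*(f(6) - 1*2) = 7 - 4*(0 - 1*2) = 7 - 4*(0 - 2) = 7 - 4*(-2) = 7 + 8 = 15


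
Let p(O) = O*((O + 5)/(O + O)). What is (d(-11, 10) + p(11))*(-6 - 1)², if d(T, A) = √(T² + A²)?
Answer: 392 + 49*√221 ≈ 1120.4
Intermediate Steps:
d(T, A) = √(A² + T²)
p(O) = 5/2 + O/2 (p(O) = O*((5 + O)/((2*O))) = O*((5 + O)*(1/(2*O))) = O*((5 + O)/(2*O)) = 5/2 + O/2)
(d(-11, 10) + p(11))*(-6 - 1)² = (√(10² + (-11)²) + (5/2 + (½)*11))*(-6 - 1)² = (√(100 + 121) + (5/2 + 11/2))*(-7)² = (√221 + 8)*49 = (8 + √221)*49 = 392 + 49*√221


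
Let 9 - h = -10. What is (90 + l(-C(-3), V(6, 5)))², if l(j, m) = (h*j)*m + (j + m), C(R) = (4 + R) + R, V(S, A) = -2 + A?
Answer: 43681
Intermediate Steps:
C(R) = 4 + 2*R
h = 19 (h = 9 - 1*(-10) = 9 + 10 = 19)
l(j, m) = j + m + 19*j*m (l(j, m) = (19*j)*m + (j + m) = 19*j*m + (j + m) = j + m + 19*j*m)
(90 + l(-C(-3), V(6, 5)))² = (90 + (-(4 + 2*(-3)) + (-2 + 5) + 19*(-(4 + 2*(-3)))*(-2 + 5)))² = (90 + (-(4 - 6) + 3 + 19*(-(4 - 6))*3))² = (90 + (-1*(-2) + 3 + 19*(-1*(-2))*3))² = (90 + (2 + 3 + 19*2*3))² = (90 + (2 + 3 + 114))² = (90 + 119)² = 209² = 43681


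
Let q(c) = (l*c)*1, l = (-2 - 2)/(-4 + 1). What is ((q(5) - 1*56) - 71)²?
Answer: 130321/9 ≈ 14480.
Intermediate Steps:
l = 4/3 (l = -4/(-3) = -4*(-⅓) = 4/3 ≈ 1.3333)
q(c) = 4*c/3 (q(c) = (4*c/3)*1 = 4*c/3)
((q(5) - 1*56) - 71)² = (((4/3)*5 - 1*56) - 71)² = ((20/3 - 56) - 71)² = (-148/3 - 71)² = (-361/3)² = 130321/9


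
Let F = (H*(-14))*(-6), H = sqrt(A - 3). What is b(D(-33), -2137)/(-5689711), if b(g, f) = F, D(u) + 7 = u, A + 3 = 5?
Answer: -84*I/5689711 ≈ -1.4763e-5*I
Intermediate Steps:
A = 2 (A = -3 + 5 = 2)
D(u) = -7 + u
H = I (H = sqrt(2 - 3) = sqrt(-1) = I ≈ 1.0*I)
F = 84*I (F = (I*(-14))*(-6) = -14*I*(-6) = 84*I ≈ 84.0*I)
b(g, f) = 84*I
b(D(-33), -2137)/(-5689711) = (84*I)/(-5689711) = (84*I)*(-1/5689711) = -84*I/5689711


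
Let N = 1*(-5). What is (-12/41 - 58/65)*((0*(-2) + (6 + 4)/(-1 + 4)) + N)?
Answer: 3158/1599 ≈ 1.9750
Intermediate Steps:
N = -5
(-12/41 - 58/65)*((0*(-2) + (6 + 4)/(-1 + 4)) + N) = (-12/41 - 58/65)*((0*(-2) + (6 + 4)/(-1 + 4)) - 5) = (-12*1/41 - 58*1/65)*((0 + 10/3) - 5) = (-12/41 - 58/65)*((0 + 10*(1/3)) - 5) = -3158*((0 + 10/3) - 5)/2665 = -3158*(10/3 - 5)/2665 = -3158/2665*(-5/3) = 3158/1599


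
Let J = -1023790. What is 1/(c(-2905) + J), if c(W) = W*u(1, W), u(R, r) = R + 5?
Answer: -1/1041220 ≈ -9.6041e-7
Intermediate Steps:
u(R, r) = 5 + R
c(W) = 6*W (c(W) = W*(5 + 1) = W*6 = 6*W)
1/(c(-2905) + J) = 1/(6*(-2905) - 1023790) = 1/(-17430 - 1023790) = 1/(-1041220) = -1/1041220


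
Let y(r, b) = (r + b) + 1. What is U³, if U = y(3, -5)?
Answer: -1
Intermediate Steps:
y(r, b) = 1 + b + r (y(r, b) = (b + r) + 1 = 1 + b + r)
U = -1 (U = 1 - 5 + 3 = -1)
U³ = (-1)³ = -1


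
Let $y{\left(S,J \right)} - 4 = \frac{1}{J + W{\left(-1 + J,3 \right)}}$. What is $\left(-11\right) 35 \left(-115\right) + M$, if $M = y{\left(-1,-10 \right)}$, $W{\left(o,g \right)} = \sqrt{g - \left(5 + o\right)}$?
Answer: $\frac{309952}{7} \approx 44279.0$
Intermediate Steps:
$W{\left(o,g \right)} = \sqrt{-5 + g - o}$
$y{\left(S,J \right)} = 4 + \frac{1}{J + \sqrt{-1 - J}}$ ($y{\left(S,J \right)} = 4 + \frac{1}{J + \sqrt{-5 + 3 - \left(-1 + J\right)}} = 4 + \frac{1}{J + \sqrt{-1 - J}}$)
$M = \frac{27}{7}$ ($M = \frac{1 + 4 \left(-10\right) + 4 \sqrt{-1 - -10}}{-10 + \sqrt{-1 - -10}} = \frac{1 - 40 + 4 \sqrt{-1 + 10}}{-10 + \sqrt{-1 + 10}} = \frac{1 - 40 + 4 \sqrt{9}}{-10 + \sqrt{9}} = \frac{1 - 40 + 4 \cdot 3}{-10 + 3} = \frac{1 - 40 + 12}{-7} = \left(- \frac{1}{7}\right) \left(-27\right) = \frac{27}{7} \approx 3.8571$)
$\left(-11\right) 35 \left(-115\right) + M = \left(-11\right) 35 \left(-115\right) + \frac{27}{7} = \left(-385\right) \left(-115\right) + \frac{27}{7} = 44275 + \frac{27}{7} = \frac{309952}{7}$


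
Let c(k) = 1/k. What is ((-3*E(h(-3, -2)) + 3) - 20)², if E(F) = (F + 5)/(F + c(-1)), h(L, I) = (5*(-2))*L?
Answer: 357604/841 ≈ 425.21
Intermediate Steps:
c(k) = 1/k
h(L, I) = -10*L
E(F) = (5 + F)/(-1 + F) (E(F) = (F + 5)/(F + 1/(-1)) = (5 + F)/(F - 1) = (5 + F)/(-1 + F))
((-3*E(h(-3, -2)) + 3) - 20)² = ((-3*(5 - 10*(-3))/(-1 - 10*(-3)) + 3) - 20)² = ((-3*(5 + 30)/(-1 + 30) + 3) - 20)² = ((-3*35/29 + 3) - 20)² = ((-105/29 + 3) - 20)² = (-18/29 - 20)² = (-598/29)² = 357604/841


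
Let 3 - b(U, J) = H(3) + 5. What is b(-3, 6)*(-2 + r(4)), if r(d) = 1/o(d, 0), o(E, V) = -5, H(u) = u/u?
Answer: 33/5 ≈ 6.6000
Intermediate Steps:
H(u) = 1
b(U, J) = -3 (b(U, J) = 3 - (1 + 5) = 3 - 1*6 = 3 - 6 = -3)
r(d) = -1/5 (r(d) = 1/(-5) = -1/5)
b(-3, 6)*(-2 + r(4)) = -3*(-2 - 1/5) = -3*(-11/5) = 33/5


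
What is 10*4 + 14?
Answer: 54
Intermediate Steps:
10*4 + 14 = 40 + 14 = 54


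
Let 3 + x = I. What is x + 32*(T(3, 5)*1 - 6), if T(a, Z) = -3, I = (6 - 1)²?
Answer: -266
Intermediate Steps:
I = 25 (I = 5² = 25)
x = 22 (x = -3 + 25 = 22)
x + 32*(T(3, 5)*1 - 6) = 22 + 32*(-3*1 - 6) = 22 + 32*(-3 - 6) = 22 + 32*(-9) = 22 - 288 = -266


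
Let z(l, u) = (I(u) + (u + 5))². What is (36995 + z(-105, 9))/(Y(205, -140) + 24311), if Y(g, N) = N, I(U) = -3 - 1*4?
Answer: 1764/1151 ≈ 1.5326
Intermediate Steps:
I(U) = -7 (I(U) = -3 - 4 = -7)
z(l, u) = (-2 + u)² (z(l, u) = (-7 + (u + 5))² = (-7 + (5 + u))² = (-2 + u)²)
(36995 + z(-105, 9))/(Y(205, -140) + 24311) = (36995 + (-2 + 9)²)/(-140 + 24311) = (36995 + 7²)/24171 = (36995 + 49)*(1/24171) = 37044*(1/24171) = 1764/1151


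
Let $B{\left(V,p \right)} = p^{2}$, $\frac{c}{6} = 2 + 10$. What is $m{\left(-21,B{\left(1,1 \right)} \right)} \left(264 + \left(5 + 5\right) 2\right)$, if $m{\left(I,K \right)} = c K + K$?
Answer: $20732$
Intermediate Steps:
$c = 72$ ($c = 6 \left(2 + 10\right) = 6 \cdot 12 = 72$)
$m{\left(I,K \right)} = 73 K$ ($m{\left(I,K \right)} = 72 K + K = 73 K$)
$m{\left(-21,B{\left(1,1 \right)} \right)} \left(264 + \left(5 + 5\right) 2\right) = 73 \cdot 1^{2} \left(264 + \left(5 + 5\right) 2\right) = 73 \cdot 1 \left(264 + 10 \cdot 2\right) = 73 \left(264 + 20\right) = 73 \cdot 284 = 20732$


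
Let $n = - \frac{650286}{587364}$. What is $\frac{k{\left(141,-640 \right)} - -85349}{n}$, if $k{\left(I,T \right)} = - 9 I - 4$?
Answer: $- \frac{8230535944}{108381} \approx -75941.0$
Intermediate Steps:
$k{\left(I,T \right)} = -4 - 9 I$
$n = - \frac{108381}{97894}$ ($n = \left(-650286\right) \frac{1}{587364} = - \frac{108381}{97894} \approx -1.1071$)
$\frac{k{\left(141,-640 \right)} - -85349}{n} = \frac{\left(-4 - 1269\right) - -85349}{- \frac{108381}{97894}} = \left(\left(-4 - 1269\right) + 85349\right) \left(- \frac{97894}{108381}\right) = \left(-1273 + 85349\right) \left(- \frac{97894}{108381}\right) = 84076 \left(- \frac{97894}{108381}\right) = - \frac{8230535944}{108381}$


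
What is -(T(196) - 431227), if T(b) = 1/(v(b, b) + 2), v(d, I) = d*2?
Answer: 169903437/394 ≈ 4.3123e+5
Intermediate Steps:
v(d, I) = 2*d
T(b) = 1/(2 + 2*b) (T(b) = 1/(2*b + 2) = 1/(2 + 2*b))
-(T(196) - 431227) = -(1/(2*(1 + 196)) - 431227) = -((1/2)/197 - 431227) = -((1/2)*(1/197) - 431227) = -(1/394 - 431227) = -1*(-169903437/394) = 169903437/394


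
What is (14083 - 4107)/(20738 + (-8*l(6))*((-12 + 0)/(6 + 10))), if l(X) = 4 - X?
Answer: 116/241 ≈ 0.48133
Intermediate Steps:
(14083 - 4107)/(20738 + (-8*l(6))*((-12 + 0)/(6 + 10))) = (14083 - 4107)/(20738 + (-8*(4 - 1*6))*((-12 + 0)/(6 + 10))) = 9976/(20738 + (-8*(4 - 6))*(-12/16)) = 9976/(20738 + (-8*(-2))*(-12*1/16)) = 9976/(20738 + 16*(-3/4)) = 9976/(20738 - 12) = 9976/20726 = 9976*(1/20726) = 116/241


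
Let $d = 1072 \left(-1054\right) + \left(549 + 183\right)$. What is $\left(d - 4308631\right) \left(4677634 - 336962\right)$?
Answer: $-23603649772864$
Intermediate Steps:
$d = -1129156$ ($d = -1129888 + 732 = -1129156$)
$\left(d - 4308631\right) \left(4677634 - 336962\right) = \left(-1129156 - 4308631\right) \left(4677634 - 336962\right) = \left(-5437787\right) 4340672 = -23603649772864$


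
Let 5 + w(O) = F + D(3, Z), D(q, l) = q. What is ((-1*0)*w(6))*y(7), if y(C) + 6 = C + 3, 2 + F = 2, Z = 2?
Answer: 0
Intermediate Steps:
F = 0 (F = -2 + 2 = 0)
w(O) = -2 (w(O) = -5 + (0 + 3) = -5 + 3 = -2)
y(C) = -3 + C (y(C) = -6 + (C + 3) = -6 + (3 + C) = -3 + C)
((-1*0)*w(6))*y(7) = (-1*0*(-2))*(-3 + 7) = (0*(-2))*4 = 0*4 = 0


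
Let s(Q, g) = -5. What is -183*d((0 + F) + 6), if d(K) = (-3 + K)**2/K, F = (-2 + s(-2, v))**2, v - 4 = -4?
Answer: -494832/55 ≈ -8996.9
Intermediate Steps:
v = 0 (v = 4 - 4 = 0)
F = 49 (F = (-2 - 5)**2 = (-7)**2 = 49)
d(K) = (-3 + K)**2/K
-183*d((0 + F) + 6) = -183*(-3 + ((0 + 49) + 6))**2/((0 + 49) + 6) = -183*(-3 + (49 + 6))**2/(49 + 6) = -183*(-3 + 55)**2/55 = -183*52**2/55 = -183*2704/55 = -494832/55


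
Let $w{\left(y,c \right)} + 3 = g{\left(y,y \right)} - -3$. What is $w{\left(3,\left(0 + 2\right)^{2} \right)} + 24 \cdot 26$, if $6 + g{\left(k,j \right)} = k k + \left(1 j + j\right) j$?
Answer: $645$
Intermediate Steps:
$g{\left(k,j \right)} = -6 + k^{2} + 2 j^{2}$ ($g{\left(k,j \right)} = -6 + \left(k k + \left(1 j + j\right) j\right) = -6 + \left(k^{2} + \left(j + j\right) j\right) = -6 + \left(k^{2} + 2 j j\right) = -6 + \left(k^{2} + 2 j^{2}\right) = -6 + k^{2} + 2 j^{2}$)
$w{\left(y,c \right)} = -6 + 3 y^{2}$ ($w{\left(y,c \right)} = -3 + \left(\left(-6 + y^{2} + 2 y^{2}\right) - -3\right) = -3 + \left(\left(-6 + 3 y^{2}\right) + 3\right) = -3 + \left(-3 + 3 y^{2}\right) = -6 + 3 y^{2}$)
$w{\left(3,\left(0 + 2\right)^{2} \right)} + 24 \cdot 26 = \left(-6 + 3 \cdot 3^{2}\right) + 24 \cdot 26 = \left(-6 + 3 \cdot 9\right) + 624 = \left(-6 + 27\right) + 624 = 21 + 624 = 645$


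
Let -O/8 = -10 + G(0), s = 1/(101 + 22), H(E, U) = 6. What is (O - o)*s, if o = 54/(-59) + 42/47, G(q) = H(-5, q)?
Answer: 88796/341079 ≈ 0.26034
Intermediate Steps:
G(q) = 6
s = 1/123 ≈ 0.0081301
O = 32 (O = -8*(-10 + 6) = -8*(-4) = 32)
o = -60/2773 (o = 54*(-1/59) + 42*(1/47) = -54/59 + 42/47 = -60/2773 ≈ -0.021637)
(O - o)*s = (32 - 1*(-60/2773))*(1/123) = (32 + 60/2773)*(1/123) = (88796/2773)*(1/123) = 88796/341079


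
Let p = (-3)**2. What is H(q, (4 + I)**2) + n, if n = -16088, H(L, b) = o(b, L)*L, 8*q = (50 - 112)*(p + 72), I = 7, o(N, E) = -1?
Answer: -61841/4 ≈ -15460.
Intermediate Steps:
p = 9
q = -2511/4 (q = ((50 - 112)*(9 + 72))/8 = (-62*81)/8 = (1/8)*(-5022) = -2511/4 ≈ -627.75)
H(L, b) = -L
H(q, (4 + I)**2) + n = -1*(-2511/4) - 16088 = 2511/4 - 16088 = -61841/4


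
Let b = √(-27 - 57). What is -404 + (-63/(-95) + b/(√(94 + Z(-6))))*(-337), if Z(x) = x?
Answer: -59611/95 - 337*I*√462/22 ≈ -627.48 - 329.25*I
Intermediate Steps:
b = 2*I*√21 (b = √(-84) = 2*I*√21 ≈ 9.1651*I)
-404 + (-63/(-95) + b/(√(94 + Z(-6))))*(-337) = -404 + (-63/(-95) + (2*I*√21)/(√(94 - 6)))*(-337) = -404 + (-63*(-1/95) + (2*I*√21)/(√88))*(-337) = -404 + (63/95 + (2*I*√21)/((2*√22)))*(-337) = -404 + (63/95 + (2*I*√21)*(√22/44))*(-337) = -404 + (63/95 + I*√462/22)*(-337) = -404 + (-21231/95 - 337*I*√462/22) = -59611/95 - 337*I*√462/22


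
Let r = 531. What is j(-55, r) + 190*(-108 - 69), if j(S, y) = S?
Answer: -33685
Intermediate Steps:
j(-55, r) + 190*(-108 - 69) = -55 + 190*(-108 - 69) = -55 + 190*(-177) = -55 - 33630 = -33685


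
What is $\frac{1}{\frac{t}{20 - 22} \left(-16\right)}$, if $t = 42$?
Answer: $\frac{1}{336} \approx 0.0029762$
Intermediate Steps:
$\frac{1}{\frac{t}{20 - 22} \left(-16\right)} = \frac{1}{\frac{42}{20 - 22} \left(-16\right)} = \frac{1}{\frac{42}{-2} \left(-16\right)} = \frac{1}{42 \left(- \frac{1}{2}\right) \left(-16\right)} = \frac{1}{\left(-21\right) \left(-16\right)} = \frac{1}{336}$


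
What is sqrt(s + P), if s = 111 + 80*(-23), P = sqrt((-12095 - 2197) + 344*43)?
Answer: sqrt(-1729 + 10*sqrt(5)) ≈ 41.311*I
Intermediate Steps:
P = 10*sqrt(5) (P = sqrt(-14292 + 14792) = sqrt(500) = 10*sqrt(5) ≈ 22.361)
s = -1729 (s = 111 - 1840 = -1729)
sqrt(s + P) = sqrt(-1729 + 10*sqrt(5))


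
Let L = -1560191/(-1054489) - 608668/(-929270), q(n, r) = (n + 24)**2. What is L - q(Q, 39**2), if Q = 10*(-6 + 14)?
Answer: -5298280366105629/489952496515 ≈ -10814.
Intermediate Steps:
Q = 80 (Q = 10*8 = 80)
q(n, r) = (24 + n)**2
L = 1045836200611/489952496515 (L = -1560191*(-1/1054489) - 608668*(-1/929270) = 1560191/1054489 + 304334/464635 = 1045836200611/489952496515 ≈ 2.1346)
L - q(Q, 39**2) = 1045836200611/489952496515 - (24 + 80)**2 = 1045836200611/489952496515 - 1*104**2 = 1045836200611/489952496515 - 1*10816 = 1045836200611/489952496515 - 10816 = -5298280366105629/489952496515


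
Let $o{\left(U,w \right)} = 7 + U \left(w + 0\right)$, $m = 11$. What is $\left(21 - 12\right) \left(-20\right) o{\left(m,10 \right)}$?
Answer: $-21060$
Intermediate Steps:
$o{\left(U,w \right)} = 7 + U w$
$\left(21 - 12\right) \left(-20\right) o{\left(m,10 \right)} = \left(21 - 12\right) \left(-20\right) \left(7 + 11 \cdot 10\right) = 9 \left(-20\right) \left(7 + 110\right) = \left(-180\right) 117 = -21060$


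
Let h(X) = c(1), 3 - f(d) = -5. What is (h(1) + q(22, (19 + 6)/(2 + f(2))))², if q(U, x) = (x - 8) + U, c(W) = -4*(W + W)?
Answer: 289/4 ≈ 72.250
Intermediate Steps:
f(d) = 8 (f(d) = 3 - 1*(-5) = 3 + 5 = 8)
c(W) = -8*W
h(X) = -8 (h(X) = -8*1 = -8)
q(U, x) = -8 + U + x (q(U, x) = (-8 + x) + U = -8 + U + x)
(h(1) + q(22, (19 + 6)/(2 + f(2))))² = (-8 + (-8 + 22 + (19 + 6)/(2 + 8)))² = (-8 + (-8 + 22 + 25/10))² = (-8 + (-8 + 22 + 25*(⅒)))² = (-8 + (-8 + 22 + 5/2))² = (-8 + 33/2)² = (17/2)² = 289/4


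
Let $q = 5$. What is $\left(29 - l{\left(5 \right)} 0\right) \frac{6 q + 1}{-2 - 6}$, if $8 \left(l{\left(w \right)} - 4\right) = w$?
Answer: $- \frac{899}{8} \approx -112.38$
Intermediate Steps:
$l{\left(w \right)} = 4 + \frac{w}{8}$
$\left(29 - l{\left(5 \right)} 0\right) \frac{6 q + 1}{-2 - 6} = \left(29 - \left(4 + \frac{1}{8} \cdot 5\right) 0\right) \frac{6 \cdot 5 + 1}{-2 - 6} = \left(29 - \left(4 + \frac{5}{8}\right) 0\right) \frac{30 + 1}{-8} = \left(29 - \frac{37}{8} \cdot 0\right) 31 \left(- \frac{1}{8}\right) = \left(29 - 0\right) \left(- \frac{31}{8}\right) = \left(29 + 0\right) \left(- \frac{31}{8}\right) = 29 \left(- \frac{31}{8}\right) = - \frac{899}{8}$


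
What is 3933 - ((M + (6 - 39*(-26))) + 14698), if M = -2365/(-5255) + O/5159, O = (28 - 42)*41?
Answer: -9128770214/774587 ≈ -11785.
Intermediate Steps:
O = -574 (O = -14*41 = -574)
M = 262419/774587 (M = -2365/(-5255) - 574/5159 = -2365*(-1/5255) - 574*1/5159 = 473/1051 - 82/737 = 262419/774587 ≈ 0.33879)
3933 - ((M + (6 - 39*(-26))) + 14698) = 3933 - ((262419/774587 + (6 - 39*(-26))) + 14698) = 3933 - ((262419/774587 + (6 + 1014)) + 14698) = 3933 - ((262419/774587 + 1020) + 14698) = 3933 - (790341159/774587 + 14698) = 3933 - 1*12175220885/774587 = 3933 - 12175220885/774587 = -9128770214/774587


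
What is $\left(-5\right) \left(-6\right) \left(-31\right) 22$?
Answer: $-20460$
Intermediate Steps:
$\left(-5\right) \left(-6\right) \left(-31\right) 22 = 30 \left(-31\right) 22 = \left(-930\right) 22 = -20460$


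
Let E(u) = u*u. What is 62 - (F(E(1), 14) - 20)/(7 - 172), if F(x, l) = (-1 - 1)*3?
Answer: 10204/165 ≈ 61.842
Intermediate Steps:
E(u) = u²
F(x, l) = -6 (F(x, l) = -2*3 = -6)
62 - (F(E(1), 14) - 20)/(7 - 172) = 62 - (-6 - 20)/(7 - 172) = 62 - (-26)/(-165) = 62 - (-26)*(-1)/165 = 62 - 1*26/165 = 62 - 26/165 = 10204/165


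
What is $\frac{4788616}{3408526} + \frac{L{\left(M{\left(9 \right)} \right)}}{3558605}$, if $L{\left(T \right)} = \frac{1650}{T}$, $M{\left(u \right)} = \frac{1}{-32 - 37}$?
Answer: $\frac{1665273215558}{1212959766623} \approx 1.3729$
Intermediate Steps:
$M{\left(u \right)} = - \frac{1}{69}$ ($M{\left(u \right)} = \frac{1}{-69} = - \frac{1}{69}$)
$\frac{4788616}{3408526} + \frac{L{\left(M{\left(9 \right)} \right)}}{3558605} = \frac{4788616}{3408526} + \frac{1650 \frac{1}{- \frac{1}{69}}}{3558605} = 4788616 \cdot \frac{1}{3408526} + 1650 \left(-69\right) \frac{1}{3558605} = \frac{2394308}{1704263} - \frac{22770}{711721} = \frac{1665273215558}{1212959766623}$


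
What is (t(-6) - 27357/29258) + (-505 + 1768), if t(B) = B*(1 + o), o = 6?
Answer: 35696661/29258 ≈ 1220.1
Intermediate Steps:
t(B) = 7*B (t(B) = B*(1 + 6) = B*7 = 7*B)
(t(-6) - 27357/29258) + (-505 + 1768) = (7*(-6) - 27357/29258) + (-505 + 1768) = (-42 - 27357*1/29258) + 1263 = (-42 - 27357/29258) + 1263 = -1256193/29258 + 1263 = 35696661/29258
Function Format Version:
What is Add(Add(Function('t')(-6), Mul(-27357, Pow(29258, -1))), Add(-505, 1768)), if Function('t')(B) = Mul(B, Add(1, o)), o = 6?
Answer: Rational(35696661, 29258) ≈ 1220.1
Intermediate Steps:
Function('t')(B) = Mul(7, B) (Function('t')(B) = Mul(B, Add(1, 6)) = Mul(B, 7) = Mul(7, B))
Add(Add(Function('t')(-6), Mul(-27357, Pow(29258, -1))), Add(-505, 1768)) = Add(Add(Mul(7, -6), Mul(-27357, Pow(29258, -1))), Add(-505, 1768)) = Add(Add(-42, Mul(-27357, Rational(1, 29258))), 1263) = Add(Add(-42, Rational(-27357, 29258)), 1263) = Add(Rational(-1256193, 29258), 1263) = Rational(35696661, 29258)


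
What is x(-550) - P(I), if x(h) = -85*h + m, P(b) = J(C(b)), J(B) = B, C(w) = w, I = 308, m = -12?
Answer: 46430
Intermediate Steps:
P(b) = b
x(h) = -12 - 85*h (x(h) = -85*h - 12 = -12 - 85*h)
x(-550) - P(I) = (-12 - 85*(-550)) - 1*308 = (-12 + 46750) - 308 = 46738 - 308 = 46430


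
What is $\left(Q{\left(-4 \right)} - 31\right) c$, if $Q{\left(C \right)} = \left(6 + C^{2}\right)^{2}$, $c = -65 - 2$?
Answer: $-30351$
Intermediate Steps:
$c = -67$ ($c = -65 - 2 = -67$)
$\left(Q{\left(-4 \right)} - 31\right) c = \left(\left(6 + \left(-4\right)^{2}\right)^{2} - 31\right) \left(-67\right) = \left(\left(6 + 16\right)^{2} - 31\right) \left(-67\right) = \left(22^{2} - 31\right) \left(-67\right) = \left(484 - 31\right) \left(-67\right) = 453 \left(-67\right) = -30351$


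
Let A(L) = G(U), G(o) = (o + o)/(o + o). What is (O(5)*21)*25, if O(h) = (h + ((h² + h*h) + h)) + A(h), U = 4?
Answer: 32025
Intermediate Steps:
G(o) = 1 (G(o) = (2*o)/((2*o)) = (2*o)*(1/(2*o)) = 1)
A(L) = 1
O(h) = 1 + 2*h + 2*h² (O(h) = (h + ((h² + h*h) + h)) + 1 = (h + ((h² + h²) + h)) + 1 = (h + (2*h² + h)) + 1 = (h + (h + 2*h²)) + 1 = (2*h + 2*h²) + 1 = 1 + 2*h + 2*h²)
(O(5)*21)*25 = ((1 + 2*5 + 2*5²)*21)*25 = ((1 + 10 + 2*25)*21)*25 = ((1 + 10 + 50)*21)*25 = (61*21)*25 = 1281*25 = 32025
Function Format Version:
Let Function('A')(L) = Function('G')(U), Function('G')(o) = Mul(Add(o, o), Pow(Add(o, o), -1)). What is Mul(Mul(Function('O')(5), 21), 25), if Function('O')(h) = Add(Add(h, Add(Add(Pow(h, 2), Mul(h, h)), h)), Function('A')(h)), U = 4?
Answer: 32025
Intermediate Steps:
Function('G')(o) = 1 (Function('G')(o) = Mul(Mul(2, o), Pow(Mul(2, o), -1)) = Mul(Mul(2, o), Mul(Rational(1, 2), Pow(o, -1))) = 1)
Function('A')(L) = 1
Function('O')(h) = Add(1, Mul(2, h), Mul(2, Pow(h, 2))) (Function('O')(h) = Add(Add(h, Add(Add(Pow(h, 2), Mul(h, h)), h)), 1) = Add(Add(h, Add(Add(Pow(h, 2), Pow(h, 2)), h)), 1) = Add(Add(h, Add(Mul(2, Pow(h, 2)), h)), 1) = Add(Add(h, Add(h, Mul(2, Pow(h, 2)))), 1) = Add(Add(Mul(2, h), Mul(2, Pow(h, 2))), 1) = Add(1, Mul(2, h), Mul(2, Pow(h, 2))))
Mul(Mul(Function('O')(5), 21), 25) = Mul(Mul(Add(1, Mul(2, 5), Mul(2, Pow(5, 2))), 21), 25) = Mul(Mul(Add(1, 10, Mul(2, 25)), 21), 25) = Mul(Mul(Add(1, 10, 50), 21), 25) = Mul(Mul(61, 21), 25) = Mul(1281, 25) = 32025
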